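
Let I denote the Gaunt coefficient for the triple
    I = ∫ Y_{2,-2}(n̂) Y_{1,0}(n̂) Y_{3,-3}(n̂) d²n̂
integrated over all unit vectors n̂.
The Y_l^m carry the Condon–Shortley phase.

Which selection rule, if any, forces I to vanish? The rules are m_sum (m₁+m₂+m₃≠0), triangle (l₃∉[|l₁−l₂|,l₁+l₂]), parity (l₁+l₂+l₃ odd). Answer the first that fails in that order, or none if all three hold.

m_sum

m₁+m₂+m₃ = -2 + 0 − 3 = -5  ✗
triangle: |2−1|=1 ≤ l₃=3 ≤ 2+1=3
parity: l₁+l₂+l₃ = 6 is even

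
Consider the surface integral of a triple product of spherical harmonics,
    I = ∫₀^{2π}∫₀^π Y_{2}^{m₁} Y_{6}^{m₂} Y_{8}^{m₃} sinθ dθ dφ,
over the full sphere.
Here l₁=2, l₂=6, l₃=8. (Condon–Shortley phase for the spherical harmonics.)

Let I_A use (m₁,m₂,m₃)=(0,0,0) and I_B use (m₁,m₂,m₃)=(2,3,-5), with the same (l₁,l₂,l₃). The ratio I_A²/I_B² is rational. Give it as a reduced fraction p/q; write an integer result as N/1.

l's match ⇒ only the (l;m) 3-j factors differ between A and B.
A: triangle coeff Δ(2,6,8) = 1/30940; Σ_t [0,0]: t=0:+1/2073600 = 1/2073600; (3j)²=28/1105 [(2 6 8; 0 0 0)], sign=+1
B: triangle coeff Δ(2,6,8) = 1/30940; Σ_t [0,0]: t=0:+1/52254720 = 1/52254720; (3j)²=11/476 [(2 6 8; 2 3 -5)], sign=-1
I_A²/I_B² = (28/1105)/(11/476) = 784/715

784/715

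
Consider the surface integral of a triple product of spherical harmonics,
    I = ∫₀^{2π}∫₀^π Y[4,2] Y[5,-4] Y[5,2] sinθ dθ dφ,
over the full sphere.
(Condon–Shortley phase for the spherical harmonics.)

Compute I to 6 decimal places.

m-sum 0 ✓  L=14 even ✓  1≤5≤9 ✓
Π(2lᵢ+1) = 9×11×11 = 1089
triangle coeff Δ(4,5,5) = 1/3153150
Σ_t [0,4]: t=0:+1/69120 t=1:−1/1728 t=2:+1/576 t=3:−1/1728 t=4:+1/69120 = 7/11520
(3j)²=2/143 [(4 5 5; 0 0 0)], sign=-1
Σ_t [0,1]: t=0:+1/11520 t=1:−1/25920 = 1/20736
(3j)²=5/429 [(4 5 5; 2 -4 2)], sign=-1
⇒ 4πI² = 30/169
I = (+1)√(30/169/(4π)) = 0.11885360

0.118854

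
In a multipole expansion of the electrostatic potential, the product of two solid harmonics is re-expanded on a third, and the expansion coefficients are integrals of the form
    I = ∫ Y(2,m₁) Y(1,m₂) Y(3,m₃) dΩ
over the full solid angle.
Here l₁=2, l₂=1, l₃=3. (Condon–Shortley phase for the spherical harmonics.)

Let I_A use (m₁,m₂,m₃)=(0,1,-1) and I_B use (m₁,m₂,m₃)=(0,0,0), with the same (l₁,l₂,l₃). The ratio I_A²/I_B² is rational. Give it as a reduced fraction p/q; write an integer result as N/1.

2/3

Same 2,1,3: normalisation and zero-m 3j drop out of the ratio.
A: Δ: 0! 4! 2! / 7! → 1/105; sum: t=0:+1/8 = 1/8; 3j²(2 1 3; 0 1 -1) = Δ·Π!·Σ² = 2/35  (sign +1)
B: Δ: 0! 4! 2! / 7! → 1/105; sum: t=0:+1/4 = 1/4; 3j²(2 1 3; 0 0 0) = Δ·Π!·Σ² = 3/35  (sign -1)
I_A²/I_B² = (2/35)/(3/35) = 2/3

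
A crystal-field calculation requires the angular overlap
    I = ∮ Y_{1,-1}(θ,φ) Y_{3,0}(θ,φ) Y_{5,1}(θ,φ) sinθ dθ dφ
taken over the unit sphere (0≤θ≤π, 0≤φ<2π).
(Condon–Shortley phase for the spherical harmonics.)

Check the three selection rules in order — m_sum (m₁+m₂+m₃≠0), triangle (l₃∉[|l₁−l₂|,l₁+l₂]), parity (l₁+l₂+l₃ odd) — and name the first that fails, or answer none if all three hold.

m₁+m₂+m₃ = -1 + 0 + 1 = 0  ✓
triangle: |1−3|=2 ≤ l₃=5 ≤ 1+3=4  ✗
parity: l₁+l₂+l₃ = 9 is odd

triangle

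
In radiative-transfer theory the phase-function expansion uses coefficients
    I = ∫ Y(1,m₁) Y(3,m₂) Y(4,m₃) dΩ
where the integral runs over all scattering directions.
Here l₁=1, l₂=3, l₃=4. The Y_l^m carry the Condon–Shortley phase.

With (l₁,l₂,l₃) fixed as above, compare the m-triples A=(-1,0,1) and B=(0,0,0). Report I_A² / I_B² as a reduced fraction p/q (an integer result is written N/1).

Same 1,3,4: normalisation and zero-m 3j drop out of the ratio.
A: Δ: 0! 2! 6! / 9! → 1/252; sum: t=0:+1/72 = 1/72; 3j²(1 3 4; -1 0 1) = Δ·Π!·Σ² = 5/126  (sign -1)
B: Δ: 0! 2! 6! / 9! → 1/252; sum: t=0:+1/36 = 1/36; 3j²(1 3 4; 0 0 0) = Δ·Π!·Σ² = 4/63  (sign +1)
I_A²/I_B² = (5/126)/(4/63) = 5/8

5/8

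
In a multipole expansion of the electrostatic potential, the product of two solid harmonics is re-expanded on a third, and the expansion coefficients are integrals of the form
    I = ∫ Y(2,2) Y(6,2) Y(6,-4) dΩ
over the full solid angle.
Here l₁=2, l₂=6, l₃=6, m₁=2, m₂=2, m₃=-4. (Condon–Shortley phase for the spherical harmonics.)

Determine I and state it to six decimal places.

m-sum 0 ✓  L=14 even ✓  4≤6≤8 ✓
Π(2lᵢ+1) = 5×13×13 = 845
triangle coeff Δ(2,6,6) = 1/90090
Σ_t [0,2]: t=0:+1/69120 t=1:−1/14400 t=2:+1/69120 = -7/172800
(3j)²=14/715 [(2 6 6; 0 0 0)], sign=-1
Σ_t [0,0]: t=0:+1/322560 = 1/322560
(3j)²=18/1001 [(2 6 6; 2 2 -4)], sign=+1
⇒ 4πI² = 36/121
I = (-1)√(36/121/(4π)) = -0.15386989

-0.153870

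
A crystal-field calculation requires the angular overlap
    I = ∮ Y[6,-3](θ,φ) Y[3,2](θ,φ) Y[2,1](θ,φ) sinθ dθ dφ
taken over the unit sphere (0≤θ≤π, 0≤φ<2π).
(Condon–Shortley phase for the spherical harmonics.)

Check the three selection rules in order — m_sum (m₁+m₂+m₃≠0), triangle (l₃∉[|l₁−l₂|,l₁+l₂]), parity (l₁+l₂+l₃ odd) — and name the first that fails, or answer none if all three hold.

Σmᵢ = 0  ✓
l₃∈[|l₁−l₂|,l₁+l₂]=[3,9], have l₃=2  ✗
Σlᵢ = 11 ⇒ odd

triangle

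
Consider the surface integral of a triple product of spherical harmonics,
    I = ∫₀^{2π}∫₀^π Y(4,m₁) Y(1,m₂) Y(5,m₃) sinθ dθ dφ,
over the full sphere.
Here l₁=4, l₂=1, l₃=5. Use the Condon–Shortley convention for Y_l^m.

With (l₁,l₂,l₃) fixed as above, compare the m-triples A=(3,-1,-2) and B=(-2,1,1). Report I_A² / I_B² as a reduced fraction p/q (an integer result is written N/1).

Same 4,1,5: normalisation and zero-m 3j drop out of the ratio.
A: Δ: 0! 8! 2! / 11! → 1/495; sum: t=0:+1/10080 = 1/10080; 3j²(4 1 5; 3 -1 -2) = Δ·Π!·Σ² = 1/165  (sign -1)
B: Δ: 0! 8! 2! / 11! → 1/495; sum: t=0:+1/2880 = 1/2880; 3j²(4 1 5; -2 1 1) = Δ·Π!·Σ² = 2/165  (sign +1)
I_A²/I_B² = (1/165)/(2/165) = 1/2

1/2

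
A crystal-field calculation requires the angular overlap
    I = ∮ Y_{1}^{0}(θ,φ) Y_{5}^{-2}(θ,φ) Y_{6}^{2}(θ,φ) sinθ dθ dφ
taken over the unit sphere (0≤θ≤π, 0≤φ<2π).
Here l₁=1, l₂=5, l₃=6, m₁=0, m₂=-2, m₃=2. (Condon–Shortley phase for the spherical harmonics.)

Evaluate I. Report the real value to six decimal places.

0.231133

m-sum 0 ✓  L=12 even ✓  4≤6≤6 ✓
Π(2lᵢ+1) = 3×11×13 = 429
triangle coeff Δ(1,5,6) = 1/858
Σ_t [0,0]: t=0:+1/14400 = 1/14400
(3j)²=6/143 [(1 5 6; 0 0 0)], sign=+1
Σ_t [0,0]: t=0:+1/30240 = 1/30240
(3j)²=16/429 [(1 5 6; 0 -2 2)], sign=+1
⇒ 4πI² = 96/143
I = (+1)√(96/143/(4π)) = 0.23113338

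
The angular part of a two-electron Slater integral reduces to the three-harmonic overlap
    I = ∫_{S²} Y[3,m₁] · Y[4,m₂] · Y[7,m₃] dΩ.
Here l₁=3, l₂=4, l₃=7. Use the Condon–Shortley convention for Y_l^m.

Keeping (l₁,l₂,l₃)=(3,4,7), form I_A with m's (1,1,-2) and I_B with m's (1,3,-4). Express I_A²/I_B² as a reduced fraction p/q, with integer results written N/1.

l's match ⇒ only the (l;m) 3-j factors differ between A and B.
A: triangle coeff Δ(3,4,7) = 1/45045; Σ_t [0,0]: t=0:+1/34560 = 1/34560; (3j)²=4/143 [(3 4 7; 1 1 -2)], sign=-1
B: triangle coeff Δ(3,4,7) = 1/45045; Σ_t [0,0]: t=0:+1/241920 = 1/241920; (3j)²=2/91 [(3 4 7; 1 3 -4)], sign=-1
I_A²/I_B² = (4/143)/(2/91) = 14/11

14/11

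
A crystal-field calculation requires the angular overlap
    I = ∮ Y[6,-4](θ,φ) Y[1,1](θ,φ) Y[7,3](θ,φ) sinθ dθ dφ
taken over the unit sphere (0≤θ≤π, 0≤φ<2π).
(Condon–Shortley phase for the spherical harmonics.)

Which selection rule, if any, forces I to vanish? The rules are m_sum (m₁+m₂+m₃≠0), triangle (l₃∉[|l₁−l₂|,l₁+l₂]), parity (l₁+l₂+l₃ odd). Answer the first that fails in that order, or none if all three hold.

azimuthal sum: -4 + 1 + 3 = 0  ✓
5 ≤ 7 ≤ 7 (triangle on l)  ✓
L = 6 + 1 + 7 = 14 (even)  ✓

none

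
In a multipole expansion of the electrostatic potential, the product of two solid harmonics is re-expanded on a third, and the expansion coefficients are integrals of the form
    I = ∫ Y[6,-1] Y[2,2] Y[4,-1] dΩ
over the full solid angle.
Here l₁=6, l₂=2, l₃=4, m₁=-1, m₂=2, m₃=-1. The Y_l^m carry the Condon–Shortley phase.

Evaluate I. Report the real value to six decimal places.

-0.094091

Checks pass: Σm=0; 12 even; l₃=4∈[4,8].
(2·6+1)(2·2+1)(2·4+1) = 585
Δ: 4! 8! 0! / 13! → 1/6435
sum: t=2:+1/2304 = 1/2304
3j²(6 2 4; 0 0 0) = Δ·Π!·Σ² = 5/143  (sign +1)
sum: t=4:+1/17280 = 1/17280
3j²(6 2 4; -1 2 -1) = Δ·Π!·Σ² = 7/1287  (sign -1)
combine: 4πI² = 585·5/143·7/1287 = 175/1573
take √, sign -1: I = -0.09409136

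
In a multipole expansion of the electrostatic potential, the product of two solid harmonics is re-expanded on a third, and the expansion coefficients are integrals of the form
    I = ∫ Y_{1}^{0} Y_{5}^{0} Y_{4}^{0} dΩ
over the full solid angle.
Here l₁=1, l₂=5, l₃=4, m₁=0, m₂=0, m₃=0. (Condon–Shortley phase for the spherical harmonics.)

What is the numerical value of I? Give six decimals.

0.245532

m-sum 0 ✓  L=10 even ✓  4≤4≤6 ✓
Π(2lᵢ+1) = 3×11×9 = 297
triangle coeff Δ(1,5,4) = 1/495
Σ_t [1,1]: t=1:−1/576 = -1/576
(3j)²=5/99 [(1 5 4; 0 0 0)], sign=-1
(m-triple is (0,0,0) — same symbol as above.)
⇒ 4πI² = 25/33
I = (+1)√(25/33/(4π)) = 0.24553200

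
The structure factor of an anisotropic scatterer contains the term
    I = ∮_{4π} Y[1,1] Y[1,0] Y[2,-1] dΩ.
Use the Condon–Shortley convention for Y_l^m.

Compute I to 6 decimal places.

Checks pass: Σm=0; 4 even; l₃=2∈[0,2].
(2·1+1)(2·1+1)(2·2+1) = 45
Δ: 0! 2! 2! / 5! → 1/30
sum: t=0:+1/1 = 1/1
3j²(1 1 2; 0 0 0) = Δ·Π!·Σ² = 2/15  (sign +1)
sum: t=0:+1/2 = 1/2
3j²(1 1 2; 1 0 -1) = Δ·Π!·Σ² = 1/10  (sign -1)
combine: 4πI² = 45·2/15·1/10 = 3/5
take √, sign -1: I = -0.21850969

-0.218510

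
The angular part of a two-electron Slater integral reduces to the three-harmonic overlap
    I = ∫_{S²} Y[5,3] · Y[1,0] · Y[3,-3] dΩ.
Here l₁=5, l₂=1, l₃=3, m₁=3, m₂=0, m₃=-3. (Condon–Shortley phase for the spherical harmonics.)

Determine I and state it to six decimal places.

triangle: need 4≤l₃≤6, have 3; I=0

0.000000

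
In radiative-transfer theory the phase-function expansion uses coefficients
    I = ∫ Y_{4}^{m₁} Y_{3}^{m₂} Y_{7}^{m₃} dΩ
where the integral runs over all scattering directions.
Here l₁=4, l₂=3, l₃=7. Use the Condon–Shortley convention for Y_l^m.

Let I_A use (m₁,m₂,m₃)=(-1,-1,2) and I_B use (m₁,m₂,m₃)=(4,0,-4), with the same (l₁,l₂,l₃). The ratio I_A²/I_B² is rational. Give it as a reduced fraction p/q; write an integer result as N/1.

84/11

l's match ⇒ only the (l;m) 3-j factors differ between A and B.
A: triangle coeff Δ(4,3,7) = 1/45045; Σ_t [0,0]: t=0:+1/34560 = 1/34560; (3j)²=4/143 [(4 3 7; -1 -1 2)], sign=-1
B: triangle coeff Δ(4,3,7) = 1/45045; Σ_t [0,0]: t=0:+1/1451520 = 1/1451520; (3j)²=1/273 [(4 3 7; 4 0 -4)], sign=-1
I_A²/I_B² = (4/143)/(1/273) = 84/11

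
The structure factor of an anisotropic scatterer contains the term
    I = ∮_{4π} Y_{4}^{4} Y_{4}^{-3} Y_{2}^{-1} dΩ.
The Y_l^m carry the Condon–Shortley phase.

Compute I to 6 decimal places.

m-sum 0 ✓  L=10 even ✓  0≤2≤8 ✓
Π(2lᵢ+1) = 9×9×5 = 405
triangle coeff Δ(4,4,2) = 1/13860
Σ_t [2,4]: t=2:+1/192 t=3:−1/36 t=4:+1/192 = -5/288
(3j)²=20/693 [(4 4 2; 0 0 0)], sign=-1
Σ_t [0,0]: t=0:+1/1440 = 1/1440
(3j)²=7/165 [(4 4 2; 4 -3 -1)], sign=-1
⇒ 4πI² = 60/121
I = (+1)√(60/121/(4π)) = 0.19864517

0.198645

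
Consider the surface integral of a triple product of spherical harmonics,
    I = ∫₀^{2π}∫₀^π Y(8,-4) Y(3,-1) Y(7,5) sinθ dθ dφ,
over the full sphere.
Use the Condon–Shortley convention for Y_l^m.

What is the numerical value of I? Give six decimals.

-0.170870

Rules hold: Σm=0, L=18 even, 5≤7≤11.
N = 17·7·15 = 1785
Δ = 4!·12!·2!/19! = 1/5290740
Racah Σ t=1..3: t=1:−1/7257600 t=2:+1/2073600 t=3:−1/7257600 = 1/4838400
⇒ 3j(8 3 7; 0 0 0)² = 252/20995, sgn -1
Racah Σ t=0..2: t=0:+1/22992076800 t=1:−1/239500800 t=2:+1/58060800 = 43/3284582400
⇒ 3j(8 3 7; -4 -1 5)² = 12943/755820, sgn +1
4πI² = N·(3j₀)²·(3jₘ)² = 1902621/5185765
I = -1·√(0.366893/4π) = -0.17086960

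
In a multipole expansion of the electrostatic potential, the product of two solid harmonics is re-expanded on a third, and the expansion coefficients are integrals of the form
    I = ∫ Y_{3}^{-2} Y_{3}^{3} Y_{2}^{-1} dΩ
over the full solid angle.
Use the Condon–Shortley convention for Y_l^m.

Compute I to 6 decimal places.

-0.210261

Rules hold: Σm=0, L=8 even, 0≤2≤6.
N = 7·7·5 = 245
Δ = 4!·2!·2!/9! = 1/3780
Racah Σ t=1..3: t=1:−1/24 t=2:+1/4 t=3:−1/24 = 1/6
⇒ 3j(3 3 2; 0 0 0)² = 4/105, sgn +1
Racah Σ t=4..4: t=4:+1/48 = 1/48
⇒ 3j(3 3 2; -2 3 -1)² = 5/84, sgn -1
4πI² = N·(3j₀)²·(3jₘ)² = 5/9
I = -1·√(0.555556/4π) = -0.21026104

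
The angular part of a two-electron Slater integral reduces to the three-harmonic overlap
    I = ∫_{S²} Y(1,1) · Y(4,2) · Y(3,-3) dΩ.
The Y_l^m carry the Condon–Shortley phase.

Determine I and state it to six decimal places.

0.061558

Rules hold: Σm=0, L=8 even, 3≤3≤5.
N = 3·9·7 = 189
Δ = 2!·0!·6!/9! = 1/252
Racah Σ t=1..1: t=1:−1/36 = -1/36
⇒ 3j(1 4 3; 0 0 0)² = 4/63, sgn +1
Racah Σ t=0..0: t=0:+1/1440 = 1/1440
⇒ 3j(1 4 3; 1 2 -3)² = 1/252, sgn +1
4πI² = N·(3j₀)²·(3jₘ)² = 1/21
I = +1·√(0.047619/4π) = 0.06155813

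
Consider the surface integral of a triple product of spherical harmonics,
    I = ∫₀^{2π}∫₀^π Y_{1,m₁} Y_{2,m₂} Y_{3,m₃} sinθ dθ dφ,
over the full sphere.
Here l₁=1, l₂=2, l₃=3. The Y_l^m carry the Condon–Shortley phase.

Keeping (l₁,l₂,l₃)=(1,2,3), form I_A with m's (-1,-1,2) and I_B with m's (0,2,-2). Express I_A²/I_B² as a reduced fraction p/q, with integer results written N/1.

2/1

Shared (l₁,l₂,l₃)=(1,2,3): N and (l;000)² cancel in I_A²/I_B².
A: Δ = 0!·2!·4!/7! = 1/105; Racah Σ t=0..0: t=0:+1/12 = 1/12; ⇒ 3j(1 2 3; -1 -1 2)² = 2/21, sgn -1
B: Δ = 0!·2!·4!/7! = 1/105; Racah Σ t=0..0: t=0:+1/24 = 1/24; ⇒ 3j(1 2 3; 0 2 -2)² = 1/21, sgn -1
I_A²/I_B² = (2/21)/(1/21) = 2/1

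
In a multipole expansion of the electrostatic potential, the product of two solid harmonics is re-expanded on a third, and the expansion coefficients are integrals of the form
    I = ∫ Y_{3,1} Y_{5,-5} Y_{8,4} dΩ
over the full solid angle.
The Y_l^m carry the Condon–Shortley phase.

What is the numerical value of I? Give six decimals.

0.034108

m-sum 0 ✓  L=16 even ✓  2≤8≤8 ✓
Π(2lᵢ+1) = 7×11×17 = 1309
triangle coeff Δ(3,5,8) = 1/136136
Σ_t [0,0]: t=0:+1/518400 = 1/518400
(3j)²=56/2431 [(3 5 8; 0 0 0)], sign=+1
Σ_t [0,0]: t=0:+1/174182400 = 1/174182400
(3j)²=3/6188 [(3 5 8; 1 -5 4)], sign=+1
⇒ 4πI² = 42/2873
I = (+1)√(42/2873/(4π)) = 0.03410766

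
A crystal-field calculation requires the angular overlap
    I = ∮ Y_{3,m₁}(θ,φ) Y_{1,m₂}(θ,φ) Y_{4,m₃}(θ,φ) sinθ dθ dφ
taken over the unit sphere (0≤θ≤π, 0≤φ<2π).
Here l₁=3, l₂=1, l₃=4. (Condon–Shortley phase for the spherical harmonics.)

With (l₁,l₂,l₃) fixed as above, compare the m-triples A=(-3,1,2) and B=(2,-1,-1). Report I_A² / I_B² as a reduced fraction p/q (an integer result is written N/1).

1/3

l's match ⇒ only the (l;m) 3-j factors differ between A and B.
A: triangle coeff Δ(3,1,4) = 1/252; Σ_t [0,0]: t=0:+1/1440 = 1/1440; (3j)²=1/252 [(3 1 4; -3 1 2)], sign=+1
B: triangle coeff Δ(3,1,4) = 1/252; Σ_t [0,0]: t=0:+1/240 = 1/240; (3j)²=1/84 [(3 1 4; 2 -1 -1)], sign=-1
I_A²/I_B² = (1/252)/(1/84) = 1/3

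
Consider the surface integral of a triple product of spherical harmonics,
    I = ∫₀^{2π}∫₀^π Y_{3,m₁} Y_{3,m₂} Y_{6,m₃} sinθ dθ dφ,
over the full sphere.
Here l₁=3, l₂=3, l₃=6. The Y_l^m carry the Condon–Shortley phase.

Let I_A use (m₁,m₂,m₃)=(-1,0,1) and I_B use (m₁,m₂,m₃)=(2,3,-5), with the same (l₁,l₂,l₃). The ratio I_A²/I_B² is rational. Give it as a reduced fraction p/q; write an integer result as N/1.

l's match ⇒ only the (l;m) 3-j factors differ between A and B.
A: triangle coeff Δ(3,3,6) = 1/12012; Σ_t [0,0]: t=0:+1/1728 = 1/1728; (3j)²=25/858 [(3 3 6; -1 0 1)], sign=-1
B: triangle coeff Δ(3,3,6) = 1/12012; Σ_t [0,0]: t=0:+1/86400 = 1/86400; (3j)²=1/26 [(3 3 6; 2 3 -5)], sign=-1
I_A²/I_B² = (25/858)/(1/26) = 25/33

25/33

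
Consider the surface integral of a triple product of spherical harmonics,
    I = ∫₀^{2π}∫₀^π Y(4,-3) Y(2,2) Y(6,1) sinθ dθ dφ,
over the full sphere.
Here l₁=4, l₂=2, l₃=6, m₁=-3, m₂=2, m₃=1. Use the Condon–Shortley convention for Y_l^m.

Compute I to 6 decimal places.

-0.035563

m-sum 0 ✓  L=12 even ✓  2≤6≤6 ✓
Π(2lᵢ+1) = 9×5×13 = 585
triangle coeff Δ(4,2,6) = 1/6435
Σ_t [0,0]: t=0:+1/2304 = 1/2304
(3j)²=5/143 [(4 2 6; 0 0 0)], sign=+1
Σ_t [0,0]: t=0:+1/120960 = 1/120960
(3j)²=1/1287 [(4 2 6; -3 2 1)], sign=-1
⇒ 4πI² = 25/1573
I = (-1)√(25/1573/(4π)) = -0.03556319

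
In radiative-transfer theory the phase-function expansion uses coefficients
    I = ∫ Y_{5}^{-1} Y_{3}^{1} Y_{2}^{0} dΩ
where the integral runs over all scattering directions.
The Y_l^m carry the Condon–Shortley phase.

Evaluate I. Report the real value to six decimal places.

Rules hold: Σm=0, L=10 even, 2≤2≤8.
N = 11·7·5 = 385
Δ = 6!·4!·0!/11! = 1/2310
Racah Σ t=3..3: t=3:−1/144 = -1/144
⇒ 3j(5 3 2; 0 0 0)² = 10/231, sgn -1
Racah Σ t=4..4: t=4:+1/192 = 1/192
⇒ 3j(5 3 2; -1 1 0)² = 3/77, sgn +1
4πI² = N·(3j₀)²·(3jₘ)² = 50/77
I = -1·√(0.649351/4π) = -0.22731846

-0.227318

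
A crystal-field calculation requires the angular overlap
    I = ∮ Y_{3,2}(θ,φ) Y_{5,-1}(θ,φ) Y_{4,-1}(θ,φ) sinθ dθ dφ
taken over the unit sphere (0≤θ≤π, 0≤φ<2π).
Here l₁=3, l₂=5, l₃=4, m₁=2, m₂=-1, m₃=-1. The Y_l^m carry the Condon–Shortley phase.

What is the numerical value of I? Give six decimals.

0.138239

Checks pass: Σm=0; 12 even; l₃=4∈[2,8].
(2·3+1)(2·5+1)(2·4+1) = 693
Δ: 4! 2! 6! / 13! → 1/180180
sum: t=1:−1/576 t=2:+1/144 t=3:−1/576 = 1/288
3j²(3 5 4; 0 0 0) = Δ·Π!·Σ² = 20/1001  (sign +1)
sum: t=0:+1/1152 t=1:−1/432 = -5/3456
3j²(3 5 4; 2 -1 -1) = Δ·Π!·Σ² = 625/36036  (sign +1)
combine: 4πI² = 693·20/1001·625/36036 = 3125/13013
take √, sign +1: I = 0.13823925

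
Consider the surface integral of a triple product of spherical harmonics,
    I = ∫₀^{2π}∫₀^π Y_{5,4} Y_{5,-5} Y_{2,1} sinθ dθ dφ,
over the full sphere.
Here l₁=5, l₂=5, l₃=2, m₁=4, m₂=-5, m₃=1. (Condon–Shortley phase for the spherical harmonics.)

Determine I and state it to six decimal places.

m-sum 0 ✓  L=12 even ✓  0≤2≤10 ✓
Π(2lᵢ+1) = 11×11×5 = 605
triangle coeff Δ(5,5,2) = 1/38610
Σ_t [3,5]: t=3:−1/2880 t=4:+1/576 t=5:−1/2880 = 1/960
(3j)²=10/429 [(5 5 2; 0 0 0)], sign=+1
Σ_t [0,0]: t=0:+1/80640 = 1/80640
(3j)²=9/286 [(5 5 2; 4 -5 1)], sign=-1
⇒ 4πI² = 75/169
I = (-1)√(75/169/(4π)) = -0.18792404

-0.187924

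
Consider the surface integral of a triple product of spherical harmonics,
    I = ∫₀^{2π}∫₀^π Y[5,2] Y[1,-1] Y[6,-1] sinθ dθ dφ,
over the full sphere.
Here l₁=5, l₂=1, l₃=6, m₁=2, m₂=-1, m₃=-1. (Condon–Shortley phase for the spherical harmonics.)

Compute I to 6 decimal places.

-0.129207

m-sum 0 ✓  L=12 even ✓  4≤6≤6 ✓
Π(2lᵢ+1) = 11×3×13 = 429
triangle coeff Δ(5,1,6) = 1/858
Σ_t [0,0]: t=0:+1/14400 = 1/14400
(3j)²=6/143 [(5 1 6; 0 0 0)], sign=+1
Σ_t [0,0]: t=0:+1/60480 = 1/60480
(3j)²=5/429 [(5 1 6; 2 -1 -1)], sign=-1
⇒ 4πI² = 30/143
I = (-1)√(30/143/(4π)) = -0.12920749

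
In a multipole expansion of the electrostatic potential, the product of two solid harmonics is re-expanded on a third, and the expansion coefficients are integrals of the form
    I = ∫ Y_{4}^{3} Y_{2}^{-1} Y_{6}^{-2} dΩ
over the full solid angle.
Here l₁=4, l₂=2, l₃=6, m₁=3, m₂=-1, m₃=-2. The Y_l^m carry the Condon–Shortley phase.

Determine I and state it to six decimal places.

Checks pass: Σm=0; 12 even; l₃=6∈[2,6].
(2·4+1)(2·2+1)(2·6+1) = 585
Δ: 0! 8! 4! / 13! → 1/6435
sum: t=0:+1/2304 = 1/2304
3j²(4 2 6; 0 0 0) = Δ·Π!·Σ² = 5/143  (sign +1)
sum: t=0:+1/30240 = 1/30240
3j²(4 2 6; 3 -1 -2) = Δ·Π!·Σ² = 32/6435  (sign +1)
combine: 4πI² = 585·5/143·32/6435 = 160/1573
take √, sign +1: I = 0.08996855

0.089969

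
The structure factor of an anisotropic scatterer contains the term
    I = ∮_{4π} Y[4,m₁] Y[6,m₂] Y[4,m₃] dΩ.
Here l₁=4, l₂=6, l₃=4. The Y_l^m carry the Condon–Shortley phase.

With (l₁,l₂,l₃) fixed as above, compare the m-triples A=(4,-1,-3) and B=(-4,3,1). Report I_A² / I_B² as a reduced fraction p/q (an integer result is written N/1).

Shared (l₁,l₂,l₃)=(4,6,4): N and (l;000)² cancel in I_A²/I_B².
A: Δ = 6!·2!·6!/15! = 1/1261260; Racah Σ t=0..0: t=0:+1/172800 = 1/172800; ⇒ 3j(4 6 4; 4 -1 -3)² = 7/2145, sgn -1
B: Δ = 6!·2!·6!/15! = 1/1261260; Racah Σ t=6..6: t=6:+1/51840 = 1/51840; ⇒ 3j(4 6 4; -4 3 1)² = 8/429, sgn -1
I_A²/I_B² = (7/2145)/(8/429) = 7/40

7/40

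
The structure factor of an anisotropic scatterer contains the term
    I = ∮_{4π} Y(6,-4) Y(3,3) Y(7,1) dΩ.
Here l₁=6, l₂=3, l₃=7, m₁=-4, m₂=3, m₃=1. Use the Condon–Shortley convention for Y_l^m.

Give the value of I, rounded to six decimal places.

0.086279

Checks pass: Σm=0; 16 even; l₃=7∈[3,9].
(2·6+1)(2·3+1)(2·7+1) = 1365
Δ: 2! 10! 4! / 17! → 1/2042040
sum: t=0:+1/207360 t=1:−1/57600 t=2:+1/207360 = -1/129600
3j²(6 3 7; 0 0 0) = Δ·Π!·Σ² = 168/12155  (sign +1)
sum: t=2:+1/3870720 = 1/3870720
3j²(6 3 7; -4 3 1) = Δ·Π!·Σ² = 675/136136  (sign +1)
combine: 4πI² = 1365·168/12155·675/136136 = 42525/454597
take √, sign +1: I = 0.08627877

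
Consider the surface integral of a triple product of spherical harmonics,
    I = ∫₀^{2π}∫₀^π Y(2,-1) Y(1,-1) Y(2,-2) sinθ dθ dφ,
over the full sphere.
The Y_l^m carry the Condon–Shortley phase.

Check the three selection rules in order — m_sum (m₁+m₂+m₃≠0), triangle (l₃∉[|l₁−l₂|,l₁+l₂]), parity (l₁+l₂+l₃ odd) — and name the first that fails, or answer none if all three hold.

Σmᵢ = -4  ✗
l₃∈[|l₁−l₂|,l₁+l₂]=[1,3], have l₃=2
Σlᵢ = 5 ⇒ odd

m_sum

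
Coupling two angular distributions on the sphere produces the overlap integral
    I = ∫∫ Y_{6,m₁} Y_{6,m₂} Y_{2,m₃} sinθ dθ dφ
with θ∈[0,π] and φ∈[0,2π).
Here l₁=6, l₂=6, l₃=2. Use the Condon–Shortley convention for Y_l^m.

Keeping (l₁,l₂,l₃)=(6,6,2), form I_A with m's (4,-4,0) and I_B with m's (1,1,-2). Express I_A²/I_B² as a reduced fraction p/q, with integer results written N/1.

Same 6,6,2: normalisation and zero-m 3j drop out of the ratio.
A: Δ: 10! 2! 2! / 15! → 1/90090; sum: t=0:+1/14515200 t=1:−1/362880 t=2:+1/322560 = 1/2419200; 3j²(6 6 2; 4 -4 0) = Δ·Π!·Σ² = 2/5005  (sign +1)
B: Δ: 10! 2! 2! / 15! → 1/90090; sum: t=5:−1/57600 = -1/57600; 3j²(6 6 2; 1 1 -2) = Δ·Π!·Σ² = 21/715  (sign -1)
I_A²/I_B² = (2/5005)/(21/715) = 2/147

2/147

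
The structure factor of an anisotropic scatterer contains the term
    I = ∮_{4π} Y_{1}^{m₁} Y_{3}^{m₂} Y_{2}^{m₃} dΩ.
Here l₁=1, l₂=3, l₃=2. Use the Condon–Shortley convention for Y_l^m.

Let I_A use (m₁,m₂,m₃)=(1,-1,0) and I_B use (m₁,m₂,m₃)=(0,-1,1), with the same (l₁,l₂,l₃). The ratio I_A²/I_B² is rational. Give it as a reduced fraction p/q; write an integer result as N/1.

Same 1,3,2: normalisation and zero-m 3j drop out of the ratio.
A: Δ: 2! 0! 4! / 7! → 1/105; sum: t=0:+1/8 = 1/8; 3j²(1 3 2; 1 -1 0) = Δ·Π!·Σ² = 2/35  (sign +1)
B: Δ: 2! 0! 4! / 7! → 1/105; sum: t=1:−1/6 = -1/6; 3j²(1 3 2; 0 -1 1) = Δ·Π!·Σ² = 8/105  (sign +1)
I_A²/I_B² = (2/35)/(8/105) = 3/4

3/4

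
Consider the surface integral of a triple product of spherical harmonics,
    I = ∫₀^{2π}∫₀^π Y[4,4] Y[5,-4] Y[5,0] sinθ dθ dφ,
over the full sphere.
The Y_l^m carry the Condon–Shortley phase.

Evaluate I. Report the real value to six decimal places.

Checks pass: Σm=0; 14 even; l₃=5∈[1,9].
(2·4+1)(2·5+1)(2·5+1) = 1089
Δ: 4! 4! 6! / 15! → 1/3153150
sum: t=0:+1/69120 t=1:−1/1728 t=2:+1/576 t=3:−1/1728 t=4:+1/69120 = 7/11520
3j²(4 5 5; 0 0 0) = Δ·Π!·Σ² = 2/143  (sign -1)
sum: t=0:+1/69120 = 1/69120
3j²(4 5 5; 4 -4 0) = Δ·Π!·Σ² = 2/143  (sign -1)
combine: 4πI² = 1089·2/143·2/143 = 36/169
take √, sign +1: I = 0.13019760

0.130198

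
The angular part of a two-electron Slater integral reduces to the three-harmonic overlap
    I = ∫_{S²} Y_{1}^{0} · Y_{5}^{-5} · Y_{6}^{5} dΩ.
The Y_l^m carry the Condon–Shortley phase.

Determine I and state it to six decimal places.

-0.135514

Checks pass: Σm=0; 12 even; l₃=6∈[4,6].
(2·1+1)(2·5+1)(2·6+1) = 429
Δ: 0! 2! 10! / 13! → 1/858
sum: t=0:+1/14400 = 1/14400
3j²(1 5 6; 0 0 0) = Δ·Π!·Σ² = 6/143  (sign +1)
sum: t=0:+1/3628800 = 1/3628800
3j²(1 5 6; 0 -5 5) = Δ·Π!·Σ² = 1/78  (sign -1)
combine: 4πI² = 429·6/143·1/78 = 3/13
take √, sign -1: I = -0.13551395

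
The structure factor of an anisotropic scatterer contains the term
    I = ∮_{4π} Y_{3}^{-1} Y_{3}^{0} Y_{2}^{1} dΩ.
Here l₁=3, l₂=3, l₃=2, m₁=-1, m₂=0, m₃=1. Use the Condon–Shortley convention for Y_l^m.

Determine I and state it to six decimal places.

-0.059471

Checks pass: Σm=0; 8 even; l₃=2∈[0,6].
(2·3+1)(2·3+1)(2·2+1) = 245
Δ: 4! 2! 2! / 9! → 1/3780
sum: t=1:−1/24 t=2:+1/4 t=3:−1/24 = 1/6
3j²(3 3 2; 0 0 0) = Δ·Π!·Σ² = 4/105  (sign +1)
sum: t=2:+1/8 t=3:−1/12 = 1/24
3j²(3 3 2; -1 0 1) = Δ·Π!·Σ² = 1/210  (sign -1)
combine: 4πI² = 245·4/105·1/210 = 2/45
take √, sign -1: I = -0.05947080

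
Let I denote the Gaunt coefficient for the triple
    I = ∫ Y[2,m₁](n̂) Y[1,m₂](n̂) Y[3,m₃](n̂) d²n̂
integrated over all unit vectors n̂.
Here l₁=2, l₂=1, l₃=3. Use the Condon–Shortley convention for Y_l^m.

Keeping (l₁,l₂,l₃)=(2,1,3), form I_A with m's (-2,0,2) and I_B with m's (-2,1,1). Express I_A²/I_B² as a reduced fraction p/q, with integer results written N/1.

5/1

l's match ⇒ only the (l;m) 3-j factors differ between A and B.
A: triangle coeff Δ(2,1,3) = 1/105; Σ_t [0,0]: t=0:+1/24 = 1/24; (3j)²=1/21 [(2 1 3; -2 0 2)], sign=-1
B: triangle coeff Δ(2,1,3) = 1/105; Σ_t [0,0]: t=0:+1/48 = 1/48; (3j)²=1/105 [(2 1 3; -2 1 1)], sign=+1
I_A²/I_B² = (1/21)/(1/105) = 5/1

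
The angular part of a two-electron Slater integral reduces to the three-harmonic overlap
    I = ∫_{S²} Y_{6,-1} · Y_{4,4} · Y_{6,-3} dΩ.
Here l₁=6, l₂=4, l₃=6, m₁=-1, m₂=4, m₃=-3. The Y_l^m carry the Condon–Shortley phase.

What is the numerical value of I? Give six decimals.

Checks pass: Σm=0; 16 even; l₃=6∈[2,10].
(2·6+1)(2·4+1)(2·6+1) = 1521
Δ: 4! 8! 4! / 17! → 1/15315300
sum: t=0:+1/829440 t=1:−1/25920 t=2:+1/9216 t=3:−1/25920 t=4:+1/829440 = 7/207360
3j²(6 4 6; 0 0 0) = Δ·Π!·Σ² = 28/2431  (sign +1)
sum: t=4:+1/414720 = 1/414720
3j²(6 4 6; -1 4 -3) = Δ·Π!·Σ² = 49/2431  (sign -1)
combine: 4πI² = 1521·28/2431·49/2431 = 12348/34969
take √, sign -1: I = -0.16763001

-0.167630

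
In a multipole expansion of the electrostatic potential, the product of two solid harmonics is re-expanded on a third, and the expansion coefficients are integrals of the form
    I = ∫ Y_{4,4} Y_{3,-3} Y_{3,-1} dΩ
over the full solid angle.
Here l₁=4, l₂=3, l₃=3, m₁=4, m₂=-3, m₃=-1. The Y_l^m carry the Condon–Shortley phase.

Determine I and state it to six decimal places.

Rules hold: Σm=0, L=10 even, 1≤3≤7.
N = 9·7·7 = 441
Δ = 4!·4!·2!/11! = 1/34650
Racah Σ t=1..3: t=1:−1/72 t=2:+1/16 t=3:−1/72 = 5/144
⇒ 3j(4 3 3; 0 0 0)² = 2/77, sgn -1
Racah Σ t=0..0: t=0:+1/1152 = 1/1152
⇒ 3j(4 3 3; 4 -3 -1)² = 1/33, sgn +1
4πI² = N·(3j₀)²·(3jₘ)² = 42/121
I = -1·√(0.347107/4π) = -0.16619847

-0.166198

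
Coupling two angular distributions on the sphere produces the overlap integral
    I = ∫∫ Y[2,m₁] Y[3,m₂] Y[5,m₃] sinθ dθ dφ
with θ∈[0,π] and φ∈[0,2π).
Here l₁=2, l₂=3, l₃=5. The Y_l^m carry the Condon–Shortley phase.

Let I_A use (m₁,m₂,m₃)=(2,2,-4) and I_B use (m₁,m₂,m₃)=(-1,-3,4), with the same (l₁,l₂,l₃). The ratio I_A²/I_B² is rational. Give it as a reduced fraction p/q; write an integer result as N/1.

Same 2,3,5: normalisation and zero-m 3j drop out of the ratio.
A: Δ: 0! 4! 6! / 11! → 1/2310; sum: t=0:+1/2880 = 1/2880; 3j²(2 3 5; 2 2 -4) = Δ·Π!·Σ² = 3/55  (sign -1)
B: Δ: 0! 4! 6! / 11! → 1/2310; sum: t=0:+1/4320 = 1/4320; 3j²(2 3 5; -1 -3 4) = Δ·Π!·Σ² = 2/55  (sign -1)
I_A²/I_B² = (3/55)/(2/55) = 3/2

3/2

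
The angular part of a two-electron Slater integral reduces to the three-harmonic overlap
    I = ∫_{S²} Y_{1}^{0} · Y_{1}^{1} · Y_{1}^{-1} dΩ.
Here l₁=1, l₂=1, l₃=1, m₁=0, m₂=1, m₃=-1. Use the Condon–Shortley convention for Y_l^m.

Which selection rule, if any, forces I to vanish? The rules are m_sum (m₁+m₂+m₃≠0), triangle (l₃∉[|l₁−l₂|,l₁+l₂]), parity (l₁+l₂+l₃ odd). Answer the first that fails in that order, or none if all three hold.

parity

azimuthal sum: 0 + 1 − 1 = 0  ✓
0 ≤ 1 ≤ 2 (triangle on l)  ✓
L = 1 + 1 + 1 = 3 (odd)  ✗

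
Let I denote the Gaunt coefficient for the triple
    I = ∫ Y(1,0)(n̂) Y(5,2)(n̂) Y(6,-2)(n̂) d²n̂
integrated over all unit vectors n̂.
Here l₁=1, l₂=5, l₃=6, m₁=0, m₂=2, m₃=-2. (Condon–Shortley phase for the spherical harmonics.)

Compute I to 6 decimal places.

Rules hold: Σm=0, L=12 even, 4≤6≤6.
N = 3·11·13 = 429
Δ = 0!·2!·10!/13! = 1/858
Racah Σ t=0..0: t=0:+1/14400 = 1/14400
⇒ 3j(1 5 6; 0 0 0)² = 6/143, sgn +1
Racah Σ t=0..0: t=0:+1/30240 = 1/30240
⇒ 3j(1 5 6; 0 2 -2)² = 16/429, sgn +1
4πI² = N·(3j₀)²·(3jₘ)² = 96/143
I = +1·√(0.671329/4π) = 0.23113338

0.231133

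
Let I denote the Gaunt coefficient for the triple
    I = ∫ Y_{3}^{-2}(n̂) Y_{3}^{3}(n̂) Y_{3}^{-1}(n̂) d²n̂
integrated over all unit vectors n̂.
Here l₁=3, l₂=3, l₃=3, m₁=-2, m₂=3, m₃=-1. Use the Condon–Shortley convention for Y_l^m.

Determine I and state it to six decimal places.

0.000000

L=9 odd ⇒ parity kills the (l;000) factor ⇒ I = 0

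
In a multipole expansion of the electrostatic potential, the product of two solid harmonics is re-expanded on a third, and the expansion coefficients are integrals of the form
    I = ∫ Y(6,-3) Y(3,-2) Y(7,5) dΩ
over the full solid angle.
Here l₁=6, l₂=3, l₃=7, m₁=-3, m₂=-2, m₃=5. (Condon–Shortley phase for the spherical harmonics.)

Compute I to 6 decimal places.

Checks pass: Σm=0; 16 even; l₃=7∈[3,9].
(2·6+1)(2·3+1)(2·7+1) = 1365
Δ: 2! 10! 4! / 17! → 1/2042040
sum: t=0:+1/207360 t=1:−1/57600 t=2:+1/207360 = -1/129600
3j²(6 3 7; 0 0 0) = Δ·Π!·Σ² = 168/12155  (sign +1)
sum: t=0:+1/4354560 t=1:−1/1935360 = -1/3483648
3j²(6 3 7; -3 -2 5) = Δ·Π!·Σ² = 125/12376  (sign -1)
combine: 4πI² = 1365·168/12155·125/12376 = 7875/41327
take √, sign -1: I = -0.12314121

-0.123141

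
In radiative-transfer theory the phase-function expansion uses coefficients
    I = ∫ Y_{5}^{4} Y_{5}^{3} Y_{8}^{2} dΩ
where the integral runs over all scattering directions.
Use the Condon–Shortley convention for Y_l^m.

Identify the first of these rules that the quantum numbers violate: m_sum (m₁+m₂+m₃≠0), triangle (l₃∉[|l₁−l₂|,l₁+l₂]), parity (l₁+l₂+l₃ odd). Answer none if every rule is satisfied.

Σmᵢ = 9  ✗
l₃∈[|l₁−l₂|,l₁+l₂]=[0,10], have l₃=8
Σlᵢ = 18 ⇒ even

m_sum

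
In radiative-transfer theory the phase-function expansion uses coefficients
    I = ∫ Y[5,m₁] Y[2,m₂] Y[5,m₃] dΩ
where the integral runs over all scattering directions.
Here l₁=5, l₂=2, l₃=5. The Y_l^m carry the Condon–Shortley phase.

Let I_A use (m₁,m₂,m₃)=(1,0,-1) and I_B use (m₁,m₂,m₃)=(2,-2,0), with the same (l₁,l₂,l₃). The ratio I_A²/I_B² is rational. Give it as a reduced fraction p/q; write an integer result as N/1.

l's match ⇒ only the (l;m) 3-j factors differ between A and B.
A: triangle coeff Δ(5,2,5) = 1/38610; Σ_t [0,2]: t=0:+1/2304 t=1:−1/720 t=2:+1/5760 = -1/1280; (3j)²=27/1430 [(5 2 5; 1 0 -1)], sign=-1
B: triangle coeff Δ(5,2,5) = 1/38610; Σ_t [0,0]: t=0:+1/2880 = 1/2880; (3j)²=14/429 [(5 2 5; 2 -2 0)], sign=-1
I_A²/I_B² = (27/1430)/(14/429) = 81/140

81/140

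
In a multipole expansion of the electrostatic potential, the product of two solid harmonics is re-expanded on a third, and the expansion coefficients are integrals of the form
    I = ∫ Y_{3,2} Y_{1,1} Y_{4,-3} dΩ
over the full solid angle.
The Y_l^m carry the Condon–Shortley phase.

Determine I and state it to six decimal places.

-0.282095

Rules hold: Σm=0, L=8 even, 2≤4≤4.
N = 7·3·9 = 189
Δ = 0!·6!·2!/9! = 1/252
Racah Σ t=0..0: t=0:+1/36 = 1/36
⇒ 3j(3 1 4; 0 0 0)² = 4/63, sgn +1
Racah Σ t=0..0: t=0:+1/240 = 1/240
⇒ 3j(3 1 4; 2 1 -3)² = 1/12, sgn -1
4πI² = N·(3j₀)²·(3jₘ)² = 1/1
I = -1·√(1/4π) = -0.28209479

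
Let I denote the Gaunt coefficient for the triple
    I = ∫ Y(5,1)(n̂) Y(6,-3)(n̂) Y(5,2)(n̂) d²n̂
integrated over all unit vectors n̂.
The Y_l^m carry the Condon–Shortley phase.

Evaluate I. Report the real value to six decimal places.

-0.071298

Checks pass: Σm=0; 16 even; l₃=5∈[1,11].
(2·5+1)(2·6+1)(2·5+1) = 1573
Δ: 6! 4! 6! / 17! → 1/28588560
sum: t=1:−1/345600 t=2:+1/13824 t=3:−1/5184 t=4:+1/13824 t=5:−1/345600 = -7/129600
3j²(5 6 5; 0 0 0) = Δ·Π!·Σ² = 80/7293  (sign +1)
sum: t=0:+1/622080 t=1:−1/34560 t=2:+1/23040 t=3:−1/155520 = 1/103680
3j²(5 6 5; 1 -3 2) = Δ·Π!·Σ² = 9/2431  (sign -1)
combine: 4πI² = 1573·80/7293·9/2431 = 240/3757
take √, sign -1: I = -0.07129845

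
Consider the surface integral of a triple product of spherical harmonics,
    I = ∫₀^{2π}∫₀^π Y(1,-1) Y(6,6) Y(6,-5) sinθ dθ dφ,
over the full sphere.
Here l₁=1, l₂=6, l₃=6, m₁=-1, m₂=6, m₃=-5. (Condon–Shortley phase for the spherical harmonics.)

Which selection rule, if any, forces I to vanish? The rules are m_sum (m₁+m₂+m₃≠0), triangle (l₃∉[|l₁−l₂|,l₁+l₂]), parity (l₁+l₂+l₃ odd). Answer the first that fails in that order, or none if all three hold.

parity

m₁+m₂+m₃ = -1 + 6 − 5 = 0  ✓
triangle: |1−6|=5 ≤ l₃=6 ≤ 1+6=7  ✓
parity: l₁+l₂+l₃ = 13 is odd  ✗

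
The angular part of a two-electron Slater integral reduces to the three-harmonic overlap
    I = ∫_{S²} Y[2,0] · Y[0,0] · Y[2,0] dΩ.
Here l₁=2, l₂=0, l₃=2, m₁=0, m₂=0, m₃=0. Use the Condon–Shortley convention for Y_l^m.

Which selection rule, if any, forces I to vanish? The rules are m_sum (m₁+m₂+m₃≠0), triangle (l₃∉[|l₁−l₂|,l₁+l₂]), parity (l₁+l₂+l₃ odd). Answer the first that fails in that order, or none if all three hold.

none

azimuthal sum: 0 + 0 + 0 = 0  ✓
2 ≤ 2 ≤ 2 (triangle on l)  ✓
L = 2 + 0 + 2 = 4 (even)  ✓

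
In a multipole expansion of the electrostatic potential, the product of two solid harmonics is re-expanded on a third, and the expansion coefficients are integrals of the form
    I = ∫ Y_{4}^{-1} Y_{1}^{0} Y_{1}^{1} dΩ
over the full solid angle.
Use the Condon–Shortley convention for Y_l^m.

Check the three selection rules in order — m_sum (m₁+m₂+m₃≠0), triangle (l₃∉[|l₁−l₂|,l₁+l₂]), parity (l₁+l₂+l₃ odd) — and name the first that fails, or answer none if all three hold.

m₁+m₂+m₃ = -1 + 0 + 1 = 0  ✓
triangle: |4−1|=3 ≤ l₃=1 ≤ 4+1=5  ✗
parity: l₁+l₂+l₃ = 6 is even

triangle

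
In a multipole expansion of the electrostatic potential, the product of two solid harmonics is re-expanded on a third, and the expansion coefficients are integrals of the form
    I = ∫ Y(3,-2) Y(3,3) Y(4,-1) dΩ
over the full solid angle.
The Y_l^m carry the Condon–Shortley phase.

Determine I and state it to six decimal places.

0.140463

Rules hold: Σm=0, L=10 even, 0≤4≤6.
N = 7·7·9 = 441
Δ = 2!·4!·4!/11! = 1/34650
Racah Σ t=0..2: t=0:+1/72 t=1:−1/16 t=2:+1/72 = -5/144
⇒ 3j(3 3 4; 0 0 0)² = 2/77, sgn -1
Racah Σ t=2..2: t=2:+1/288 = 1/288
⇒ 3j(3 3 4; -2 3 -1)² = 5/231, sgn -1
4πI² = N·(3j₀)²·(3jₘ)² = 30/121
I = +1·√(0.247934/4π) = 0.14046335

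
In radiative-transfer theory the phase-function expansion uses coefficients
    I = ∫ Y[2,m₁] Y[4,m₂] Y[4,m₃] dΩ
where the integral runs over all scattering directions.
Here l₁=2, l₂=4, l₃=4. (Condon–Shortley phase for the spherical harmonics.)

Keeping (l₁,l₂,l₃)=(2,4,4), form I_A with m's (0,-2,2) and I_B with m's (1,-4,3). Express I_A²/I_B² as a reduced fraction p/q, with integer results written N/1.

16/147

Shared (l₁,l₂,l₃)=(2,4,4): N and (l;000)² cancel in I_A²/I_B².
A: Δ = 2!·2!·6!/11! = 1/13860; Racah Σ t=0..2: t=0:+1/192 t=1:−1/120 t=2:+1/2880 = -1/360; ⇒ 3j(2 4 4; 0 -2 2)² = 16/3465, sgn -1
B: Δ = 2!·2!·6!/11! = 1/13860; Racah Σ t=0..0: t=0:+1/1440 = 1/1440; ⇒ 3j(2 4 4; 1 -4 3)² = 7/165, sgn -1
I_A²/I_B² = (16/3465)/(7/165) = 16/147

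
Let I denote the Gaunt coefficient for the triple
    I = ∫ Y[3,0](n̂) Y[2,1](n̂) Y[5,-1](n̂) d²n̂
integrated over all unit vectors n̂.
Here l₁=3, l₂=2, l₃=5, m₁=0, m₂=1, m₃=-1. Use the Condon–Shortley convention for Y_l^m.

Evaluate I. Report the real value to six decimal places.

Checks pass: Σm=0; 10 even; l₃=5∈[1,5].
(2·3+1)(2·2+1)(2·5+1) = 385
Δ: 0! 6! 4! / 11! → 1/2310
sum: t=0:+1/144 = 1/144
3j²(3 2 5; 0 0 0) = Δ·Π!·Σ² = 10/231  (sign -1)
sum: t=0:+1/216 = 1/216
3j²(3 2 5; 0 1 -1) = Δ·Π!·Σ² = 8/231  (sign +1)
combine: 4πI² = 385·10/231·8/231 = 400/693
take √, sign -1: I = -0.21431790

-0.214318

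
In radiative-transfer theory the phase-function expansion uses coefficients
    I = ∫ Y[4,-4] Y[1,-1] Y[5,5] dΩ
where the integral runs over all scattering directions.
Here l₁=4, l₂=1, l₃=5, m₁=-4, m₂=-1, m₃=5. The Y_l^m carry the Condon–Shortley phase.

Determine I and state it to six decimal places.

Checks pass: Σm=0; 10 even; l₃=5∈[3,5].
(2·4+1)(2·1+1)(2·5+1) = 297
Δ: 0! 8! 2! / 11! → 1/495
sum: t=0:+1/576 = 1/576
3j²(4 1 5; 0 0 0) = Δ·Π!·Σ² = 5/99  (sign -1)
sum: t=0:+1/80640 = 1/80640
3j²(4 1 5; -4 -1 5) = Δ·Π!·Σ² = 1/11  (sign +1)
combine: 4πI² = 297·5/99·1/11 = 15/11
take √, sign -1: I = -0.32941575

-0.329416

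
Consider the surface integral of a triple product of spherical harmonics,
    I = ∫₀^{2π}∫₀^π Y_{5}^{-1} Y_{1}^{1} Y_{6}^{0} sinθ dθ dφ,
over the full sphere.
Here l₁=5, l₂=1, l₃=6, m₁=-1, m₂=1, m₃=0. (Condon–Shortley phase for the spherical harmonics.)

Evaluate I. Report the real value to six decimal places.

0.158246

Checks pass: Σm=0; 12 even; l₃=6∈[4,6].
(2·5+1)(2·1+1)(2·6+1) = 429
Δ: 0! 10! 2! / 13! → 1/858
sum: t=0:+1/14400 = 1/14400
3j²(5 1 6; 0 0 0) = Δ·Π!·Σ² = 6/143  (sign +1)
sum: t=0:+1/34560 = 1/34560
3j²(5 1 6; -1 1 0) = Δ·Π!·Σ² = 5/286  (sign +1)
combine: 4πI² = 429·6/143·5/286 = 45/143
take √, sign +1: I = 0.15824621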